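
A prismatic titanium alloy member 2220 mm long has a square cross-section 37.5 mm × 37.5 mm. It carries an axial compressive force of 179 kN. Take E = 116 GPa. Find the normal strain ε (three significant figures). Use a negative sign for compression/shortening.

A = 1406 mm².
σ = N/A = -127.3 MPa; ε = σ/E = -127.3/116000 = -1.097e-03.

-0.00110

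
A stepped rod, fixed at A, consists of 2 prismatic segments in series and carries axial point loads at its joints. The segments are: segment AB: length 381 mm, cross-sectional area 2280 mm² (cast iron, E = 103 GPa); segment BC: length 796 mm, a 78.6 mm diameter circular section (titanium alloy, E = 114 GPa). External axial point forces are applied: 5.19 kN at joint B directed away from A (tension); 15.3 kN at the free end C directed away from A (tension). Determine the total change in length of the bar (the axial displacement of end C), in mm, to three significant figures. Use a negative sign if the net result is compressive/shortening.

0.0553 mm

Internal axial forces (sectioning from the free end, tension +): N_BC = 15.3 kN, N_AB = 20.49 kN.
A_BC = 4852 mm².
δ_AB = 20490·381/(2280·103000) = 0.03324 mm
δ_BC = 15300·796/(4852·114000) = 0.02202 mm
δ = Σδ_i = 0.05526 mm.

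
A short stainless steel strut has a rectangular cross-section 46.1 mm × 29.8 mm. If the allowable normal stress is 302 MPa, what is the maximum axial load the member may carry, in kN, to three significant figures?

415 kN

A = 1374 mm².
P_max = σ_allow · A = 302 · 1374 = 414900 N = 414.9 kN.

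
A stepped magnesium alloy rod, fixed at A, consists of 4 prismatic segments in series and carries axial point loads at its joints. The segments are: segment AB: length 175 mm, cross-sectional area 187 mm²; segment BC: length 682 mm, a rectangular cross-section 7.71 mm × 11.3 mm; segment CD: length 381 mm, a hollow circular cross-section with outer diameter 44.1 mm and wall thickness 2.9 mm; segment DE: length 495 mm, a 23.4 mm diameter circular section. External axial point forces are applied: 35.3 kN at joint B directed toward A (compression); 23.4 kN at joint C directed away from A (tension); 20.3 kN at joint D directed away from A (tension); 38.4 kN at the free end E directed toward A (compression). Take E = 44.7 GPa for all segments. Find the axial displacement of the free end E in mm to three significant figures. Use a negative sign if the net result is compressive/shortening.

-1.10 mm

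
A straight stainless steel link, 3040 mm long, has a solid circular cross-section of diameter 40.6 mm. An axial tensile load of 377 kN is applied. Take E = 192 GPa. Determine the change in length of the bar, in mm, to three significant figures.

4.61 mm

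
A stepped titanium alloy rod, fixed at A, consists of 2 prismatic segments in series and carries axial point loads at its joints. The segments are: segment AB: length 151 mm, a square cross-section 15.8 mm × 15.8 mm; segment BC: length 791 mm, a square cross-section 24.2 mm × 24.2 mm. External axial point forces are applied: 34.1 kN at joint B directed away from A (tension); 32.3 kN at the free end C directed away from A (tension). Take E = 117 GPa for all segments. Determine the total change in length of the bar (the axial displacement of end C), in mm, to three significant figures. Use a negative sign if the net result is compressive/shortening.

0.716 mm

Internal axial forces (sectioning from the free end, tension +): N_BC = 32.3 kN, N_AB = 66.4 kN.
A_AB = 249.6 mm².
A_BC = 585.6 mm².
δ_AB = 66400·151/(249.6·117000) = 0.3433 mm
δ_BC = 32300·791/(585.6·117000) = 0.3729 mm
δ = Σδ_i = 0.7162 mm.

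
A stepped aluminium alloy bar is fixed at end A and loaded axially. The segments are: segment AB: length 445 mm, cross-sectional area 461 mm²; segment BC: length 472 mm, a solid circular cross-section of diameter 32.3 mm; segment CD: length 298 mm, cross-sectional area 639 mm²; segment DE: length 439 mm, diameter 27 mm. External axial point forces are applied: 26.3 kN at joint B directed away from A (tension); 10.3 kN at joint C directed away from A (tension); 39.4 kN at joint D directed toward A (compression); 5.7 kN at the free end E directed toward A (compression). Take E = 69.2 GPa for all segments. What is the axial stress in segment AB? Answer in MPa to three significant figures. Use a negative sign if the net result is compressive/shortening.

-18.4 MPa

Internal axial forces (sectioning from the free end, tension +): N_DE = -5.7 kN, N_CD = -45.1 kN, N_BC = -34.8 kN, N_AB = -8.5 kN.
σ_AB = N_AB/A_AB = -8500/461 = -18.44 MPa.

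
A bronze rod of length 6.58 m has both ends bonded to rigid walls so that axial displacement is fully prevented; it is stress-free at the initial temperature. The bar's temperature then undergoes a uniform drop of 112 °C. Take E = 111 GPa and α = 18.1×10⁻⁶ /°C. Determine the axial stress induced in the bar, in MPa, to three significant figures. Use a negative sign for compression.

225 MPa

Free thermal expansion αLΔT = 18.1e-6 · 6580 · -112 = -13.34 mm.
The walls impose strain ε = −(-13.34)/6580 = 2.0272e-03; σ = Eε = 111000 · 2.0272e-03 = 225 MPa.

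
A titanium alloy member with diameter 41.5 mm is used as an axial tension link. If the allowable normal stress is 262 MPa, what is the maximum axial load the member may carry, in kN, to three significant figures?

A = 1353 mm².
P_max = σ_allow · A = 262 · 1353 = 354400 N = 354.4 kN.

354 kN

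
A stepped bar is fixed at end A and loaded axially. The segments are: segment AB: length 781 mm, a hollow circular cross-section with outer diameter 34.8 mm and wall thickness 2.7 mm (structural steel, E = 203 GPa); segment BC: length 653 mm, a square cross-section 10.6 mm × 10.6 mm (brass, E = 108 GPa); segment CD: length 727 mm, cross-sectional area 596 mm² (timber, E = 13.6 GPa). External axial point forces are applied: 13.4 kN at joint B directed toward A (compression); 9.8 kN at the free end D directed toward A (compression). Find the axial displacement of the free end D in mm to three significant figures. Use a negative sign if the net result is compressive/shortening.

Internal axial forces (sectioning from the free end, tension +): N_CD = -9.8 kN, N_BC = -9.8 kN, N_AB = -23.2 kN.
A_AB = 272.3 mm².
A_BC = 112.4 mm².
δ_AB = -23200·781/(272.3·203000) = -0.3278 mm
δ_BC = -9800·653/(112.4·108000) = -0.5274 mm
δ_CD = -9800·727/(596·13600) = -0.879 mm
δ = Σδ_i = -1.734 mm.

-1.73 mm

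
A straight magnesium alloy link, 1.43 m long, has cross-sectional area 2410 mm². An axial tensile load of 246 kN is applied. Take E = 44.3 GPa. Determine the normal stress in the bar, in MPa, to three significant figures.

σ = N/A = 246000/2410 = 102.1 MPa.

102 MPa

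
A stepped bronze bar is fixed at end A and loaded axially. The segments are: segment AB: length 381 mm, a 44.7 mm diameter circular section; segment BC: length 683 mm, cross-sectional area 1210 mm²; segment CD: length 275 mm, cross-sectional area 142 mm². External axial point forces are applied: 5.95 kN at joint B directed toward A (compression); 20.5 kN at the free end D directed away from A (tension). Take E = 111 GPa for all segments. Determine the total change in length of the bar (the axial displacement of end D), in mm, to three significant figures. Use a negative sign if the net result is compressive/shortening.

0.494 mm

Internal axial forces (sectioning from the free end, tension +): N_CD = 20.5 kN, N_BC = 20.5 kN, N_AB = 14.55 kN.
A_AB = 1569 mm².
δ_AB = 14550·381/(1569·111000) = 0.03182 mm
δ_BC = 20500·683/(1210·111000) = 0.1042 mm
δ_CD = 20500·275/(142·111000) = 0.3577 mm
δ = Σδ_i = 0.4937 mm.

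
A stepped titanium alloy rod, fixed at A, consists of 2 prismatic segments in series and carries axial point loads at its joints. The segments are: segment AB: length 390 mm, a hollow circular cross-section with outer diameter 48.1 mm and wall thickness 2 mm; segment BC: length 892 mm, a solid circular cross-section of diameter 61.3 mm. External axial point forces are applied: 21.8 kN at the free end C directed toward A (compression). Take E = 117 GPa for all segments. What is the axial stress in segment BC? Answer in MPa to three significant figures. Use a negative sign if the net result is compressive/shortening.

-7.39 MPa

Internal axial forces (sectioning from the free end, tension +): N_BC = -21.8 kN, N_AB = -21.8 kN.
A_BC = 2951 mm².
σ_BC = N_BC/A_BC = -21800/2951 = -7.387 MPa.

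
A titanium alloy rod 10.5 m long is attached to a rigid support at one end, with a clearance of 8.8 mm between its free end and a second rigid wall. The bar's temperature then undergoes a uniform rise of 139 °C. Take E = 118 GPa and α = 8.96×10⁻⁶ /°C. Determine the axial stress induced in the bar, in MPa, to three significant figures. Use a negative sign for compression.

-48.1 MPa

Free thermal expansion αLΔT = 8.96e-6 · 10500 · 139 = 13.08 mm.
The walls engage after the gap closes; constrained expansion = 13.08 − 8.8 = 4.277 mm.
The walls impose strain ε = −(4.277)/10500 = -4.0734e-04; σ = Eε = 118000 · -4.0734e-04 = -48.07 MPa.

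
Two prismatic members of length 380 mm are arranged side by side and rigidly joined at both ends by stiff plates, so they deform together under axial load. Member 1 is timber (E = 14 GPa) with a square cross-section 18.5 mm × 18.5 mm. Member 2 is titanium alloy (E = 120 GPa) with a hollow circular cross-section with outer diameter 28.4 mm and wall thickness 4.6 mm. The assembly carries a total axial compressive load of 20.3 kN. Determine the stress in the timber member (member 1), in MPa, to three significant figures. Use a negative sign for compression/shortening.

-6.17 MPa

A_1 = 342.2 mm².
A_2 = 343.9 mm².
Equal strain + equilibrium ⇒ each member carries load in proportion to AE: A₁E₁ = 4792000 N, A₂E₂ = 41270000 N, ΣAE = 46060000 N.
σ₁ = P·E₁/ΣAE = -20300·14000/46060000 = -6.17 MPa.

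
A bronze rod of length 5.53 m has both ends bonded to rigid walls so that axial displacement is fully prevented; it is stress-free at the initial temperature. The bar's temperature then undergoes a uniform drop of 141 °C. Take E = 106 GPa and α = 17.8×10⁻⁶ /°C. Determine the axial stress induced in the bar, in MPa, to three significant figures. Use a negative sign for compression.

Free thermal expansion αLΔT = 17.8e-6 · 5530 · -141 = -13.88 mm.
The walls impose strain ε = −(-13.88)/5530 = 2.5098e-03; σ = Eε = 106000 · 2.5098e-03 = 266 MPa.

266 MPa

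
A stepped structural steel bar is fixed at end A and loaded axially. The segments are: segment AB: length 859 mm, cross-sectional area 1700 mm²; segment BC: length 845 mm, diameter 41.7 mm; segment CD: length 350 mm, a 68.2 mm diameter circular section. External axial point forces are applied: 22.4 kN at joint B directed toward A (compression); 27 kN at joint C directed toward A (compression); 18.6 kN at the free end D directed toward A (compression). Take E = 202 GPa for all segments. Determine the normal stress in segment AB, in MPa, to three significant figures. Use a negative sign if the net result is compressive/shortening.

-40.0 MPa

Internal axial forces (sectioning from the free end, tension +): N_CD = -18.6 kN, N_BC = -45.6 kN, N_AB = -68 kN.
σ_AB = N_AB/A_AB = -68000/1700 = -40 MPa.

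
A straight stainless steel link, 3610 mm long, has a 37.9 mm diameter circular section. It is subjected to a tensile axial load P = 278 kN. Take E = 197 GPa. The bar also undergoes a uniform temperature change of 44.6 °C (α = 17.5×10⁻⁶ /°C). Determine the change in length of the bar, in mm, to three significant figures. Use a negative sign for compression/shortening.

7.33 mm

A = 1128 mm².
δ_mech = NL/(AE) = 278000·3610/(1128·197000) = 4.516 mm.
δ_thermal = αLΔT = 17.5e-6·3610·44.6 = 2.818 mm.
δ = δ_mech + δ_thermal = 7.333 mm.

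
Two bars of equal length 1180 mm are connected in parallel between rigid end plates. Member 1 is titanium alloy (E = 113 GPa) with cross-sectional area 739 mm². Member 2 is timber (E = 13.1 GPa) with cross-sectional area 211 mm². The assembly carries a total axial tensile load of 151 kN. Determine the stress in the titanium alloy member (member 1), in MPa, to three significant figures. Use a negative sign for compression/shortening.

Equal strain + equilibrium ⇒ each member carries load in proportion to AE: A₁E₁ = 83510000 N, A₂E₂ = 2764000 N, ΣAE = 86270000 N.
σ₁ = P·E₁/ΣAE = 151000·113000/86270000 = 197.8 MPa.

198 MPa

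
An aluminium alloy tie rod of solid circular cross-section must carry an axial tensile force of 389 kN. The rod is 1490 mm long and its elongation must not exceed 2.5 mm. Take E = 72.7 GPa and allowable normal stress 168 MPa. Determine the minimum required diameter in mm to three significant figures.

63.7 mm

Required area A ≥ P/σ_allow = 389000/168 = 2315 mm².
For a solid circular section, d ≥ √(4A/π) = 54.3 mm.
Elongation limit: A ≥ PL/(Eδ_allow) = 389000·1490/(72700·2.5) = 3189 mm² ⇒ d ≥ 63.72 mm.
The elongation limit governs.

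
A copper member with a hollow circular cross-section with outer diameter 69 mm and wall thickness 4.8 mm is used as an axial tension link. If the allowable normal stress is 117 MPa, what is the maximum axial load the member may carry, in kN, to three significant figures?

113 kN

A = 968.1 mm².
P_max = σ_allow · A = 117 · 968.1 = 113300 N = 113.3 kN.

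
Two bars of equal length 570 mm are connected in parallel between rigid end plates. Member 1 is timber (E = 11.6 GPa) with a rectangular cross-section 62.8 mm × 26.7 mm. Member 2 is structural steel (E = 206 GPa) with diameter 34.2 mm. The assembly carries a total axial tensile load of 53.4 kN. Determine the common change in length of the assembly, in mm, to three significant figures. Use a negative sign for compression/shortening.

A_1 = 1677 mm².
A_2 = 918.6 mm².
Equal strain + equilibrium ⇒ each member carries load in proportion to AE: A₁E₁ = 19450000 N, A₂E₂ = 189200000 N, ΣAE = 208700000 N.
δ = PL/ΣAE = 53400·570/208700000 = 0.1459 mm.

0.146 mm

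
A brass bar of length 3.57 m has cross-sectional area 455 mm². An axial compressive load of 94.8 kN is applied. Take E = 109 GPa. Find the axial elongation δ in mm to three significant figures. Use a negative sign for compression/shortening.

δ_mech = NL/(AE) = -94800·3570/(455·109000) = -6.824 mm.

-6.82 mm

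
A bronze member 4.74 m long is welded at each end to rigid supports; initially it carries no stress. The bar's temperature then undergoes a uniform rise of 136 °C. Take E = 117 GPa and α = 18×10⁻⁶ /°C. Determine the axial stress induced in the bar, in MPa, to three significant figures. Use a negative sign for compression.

-286 MPa

Free thermal expansion αLΔT = 18e-6 · 4740 · 136 = 11.6 mm.
The walls impose strain ε = −(11.6)/4740 = -2.4480e-03; σ = Eε = 117000 · -2.4480e-03 = -286.4 MPa.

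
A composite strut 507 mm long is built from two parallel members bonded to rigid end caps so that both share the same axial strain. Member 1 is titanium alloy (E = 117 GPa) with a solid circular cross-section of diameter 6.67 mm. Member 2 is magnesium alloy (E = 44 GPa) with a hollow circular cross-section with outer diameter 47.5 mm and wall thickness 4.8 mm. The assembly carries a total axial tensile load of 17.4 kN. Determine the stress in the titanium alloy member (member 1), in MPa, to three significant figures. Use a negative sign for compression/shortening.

A_1 = 34.94 mm².
A_2 = 643.9 mm².
Equal strain + equilibrium ⇒ each member carries load in proportion to AE: A₁E₁ = 4088000 N, A₂E₂ = 28330000 N, ΣAE = 32420000 N.
σ₁ = P·E₁/ΣAE = 17400·117000/32420000 = 62.79 MPa.

62.8 MPa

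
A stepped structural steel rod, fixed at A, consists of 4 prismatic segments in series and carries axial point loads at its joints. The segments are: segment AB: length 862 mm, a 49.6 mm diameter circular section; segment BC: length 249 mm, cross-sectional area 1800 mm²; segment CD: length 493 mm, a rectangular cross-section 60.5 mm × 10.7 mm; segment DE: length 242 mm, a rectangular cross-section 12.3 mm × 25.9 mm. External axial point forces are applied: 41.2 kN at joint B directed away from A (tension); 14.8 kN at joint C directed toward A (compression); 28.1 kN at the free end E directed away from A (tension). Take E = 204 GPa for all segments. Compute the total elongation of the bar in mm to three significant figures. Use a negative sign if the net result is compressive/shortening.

0.338 mm

Internal axial forces (sectioning from the free end, tension +): N_DE = 28.1 kN, N_CD = 28.1 kN, N_BC = 13.3 kN, N_AB = 54.5 kN.
A_AB = 1932 mm².
A_CD = 647.3 mm².
A_DE = 318.6 mm².
δ_AB = 54500·862/(1932·204000) = 0.1192 mm
δ_BC = 13300·249/(1800·204000) = 0.009019 mm
δ_CD = 28100·493/(647.3·204000) = 0.1049 mm
δ_DE = 28100·242/(318.6·204000) = 0.1046 mm
δ = Σδ_i = 0.3377 mm.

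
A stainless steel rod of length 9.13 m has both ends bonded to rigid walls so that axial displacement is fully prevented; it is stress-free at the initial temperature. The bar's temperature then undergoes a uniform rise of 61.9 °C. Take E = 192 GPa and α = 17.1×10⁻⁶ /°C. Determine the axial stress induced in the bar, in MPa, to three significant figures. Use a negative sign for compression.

-203 MPa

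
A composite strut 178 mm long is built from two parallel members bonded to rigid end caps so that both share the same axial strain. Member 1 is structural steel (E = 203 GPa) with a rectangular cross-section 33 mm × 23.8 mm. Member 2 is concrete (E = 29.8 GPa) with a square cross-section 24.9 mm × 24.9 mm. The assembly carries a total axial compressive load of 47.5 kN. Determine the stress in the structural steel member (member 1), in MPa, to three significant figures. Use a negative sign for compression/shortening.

-54.2 MPa

A_1 = 785.4 mm².
A_2 = 620 mm².
Equal strain + equilibrium ⇒ each member carries load in proportion to AE: A₁E₁ = 159400000 N, A₂E₂ = 18480000 N, ΣAE = 177900000 N.
σ₁ = P·E₁/ΣAE = -47500·203000/177900000 = -54.2 MPa.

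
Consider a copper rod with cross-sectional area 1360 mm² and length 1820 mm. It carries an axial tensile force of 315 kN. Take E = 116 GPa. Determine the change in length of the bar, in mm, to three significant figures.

δ_mech = NL/(AE) = 315000·1820/(1360·116000) = 3.634 mm.

3.63 mm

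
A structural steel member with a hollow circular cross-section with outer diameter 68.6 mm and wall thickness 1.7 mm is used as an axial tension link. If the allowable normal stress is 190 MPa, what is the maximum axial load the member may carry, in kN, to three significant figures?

67.9 kN

A = 357.3 mm².
P_max = σ_allow · A = 190 · 357.3 = 67890 N = 67.89 kN.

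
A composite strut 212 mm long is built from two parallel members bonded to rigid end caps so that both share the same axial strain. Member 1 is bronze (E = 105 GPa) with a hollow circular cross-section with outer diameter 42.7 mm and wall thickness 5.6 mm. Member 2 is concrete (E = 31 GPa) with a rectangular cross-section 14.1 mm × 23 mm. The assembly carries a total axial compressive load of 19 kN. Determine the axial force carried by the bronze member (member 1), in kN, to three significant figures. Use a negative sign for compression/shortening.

A_1 = 652.7 mm².
A_2 = 324.3 mm².
Equal strain + equilibrium ⇒ each member carries load in proportion to AE: A₁E₁ = 68530000 N, A₂E₂ = 10050000 N, ΣAE = 78590000 N.
F₁ = P·A₁E₁/ΣAE = -19000·68530000/78590000 = -16570 N.

-16.6 kN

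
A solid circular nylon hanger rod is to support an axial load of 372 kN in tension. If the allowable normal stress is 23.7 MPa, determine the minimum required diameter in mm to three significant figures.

141 mm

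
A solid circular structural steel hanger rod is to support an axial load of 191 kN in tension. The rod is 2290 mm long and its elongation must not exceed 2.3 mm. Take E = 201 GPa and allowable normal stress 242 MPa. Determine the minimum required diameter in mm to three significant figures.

34.7 mm

Required area A ≥ P/σ_allow = 191000/242 = 789.3 mm².
For a solid circular section, d ≥ √(4A/π) = 31.7 mm.
Elongation limit: A ≥ PL/(Eδ_allow) = 191000·2290/(201000·2.3) = 946.1 mm² ⇒ d ≥ 34.71 mm.
The elongation limit governs.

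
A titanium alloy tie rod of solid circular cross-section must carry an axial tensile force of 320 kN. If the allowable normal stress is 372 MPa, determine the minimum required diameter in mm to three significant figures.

33.1 mm

Required area A ≥ P/σ_allow = 320000/372 = 860.2 mm².
For a solid circular section, d ≥ √(4A/π) = 33.09 mm.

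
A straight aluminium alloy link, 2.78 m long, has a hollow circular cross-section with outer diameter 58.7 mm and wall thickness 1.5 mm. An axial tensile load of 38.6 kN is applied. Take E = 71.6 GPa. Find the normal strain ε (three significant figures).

0.00200

A = 269.5 mm².
σ = N/A = 143.2 MPa; ε = σ/E = 143.2/71600 = 2.000e-03.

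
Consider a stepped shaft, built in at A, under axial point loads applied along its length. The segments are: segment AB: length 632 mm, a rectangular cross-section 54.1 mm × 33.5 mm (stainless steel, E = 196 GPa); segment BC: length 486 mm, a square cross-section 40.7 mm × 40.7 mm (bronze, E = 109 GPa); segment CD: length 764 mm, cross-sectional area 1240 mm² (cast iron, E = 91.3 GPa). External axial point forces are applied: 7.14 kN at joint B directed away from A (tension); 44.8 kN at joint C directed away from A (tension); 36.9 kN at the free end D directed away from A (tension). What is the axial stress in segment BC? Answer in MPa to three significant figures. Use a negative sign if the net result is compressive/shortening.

Internal axial forces (sectioning from the free end, tension +): N_CD = 36.9 kN, N_BC = 81.7 kN, N_AB = 88.84 kN.
A_BC = 1656 mm².
σ_BC = N_BC/A_BC = 81700/1656 = 49.32 MPa.

49.3 MPa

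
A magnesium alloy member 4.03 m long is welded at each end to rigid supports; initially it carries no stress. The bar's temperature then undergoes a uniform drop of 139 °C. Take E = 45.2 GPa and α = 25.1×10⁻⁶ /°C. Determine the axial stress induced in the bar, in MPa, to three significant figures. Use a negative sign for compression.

158 MPa

Free thermal expansion αLΔT = 25.1e-6 · 4030 · -139 = -14.06 mm.
The walls impose strain ε = −(-14.06)/4030 = 3.4889e-03; σ = Eε = 45200 · 3.4889e-03 = 157.7 MPa.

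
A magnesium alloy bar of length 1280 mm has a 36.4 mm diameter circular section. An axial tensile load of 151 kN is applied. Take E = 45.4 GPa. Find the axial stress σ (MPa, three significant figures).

145 MPa

A = 1041 mm².
σ = N/A = 151000/1041 = 145.1 MPa.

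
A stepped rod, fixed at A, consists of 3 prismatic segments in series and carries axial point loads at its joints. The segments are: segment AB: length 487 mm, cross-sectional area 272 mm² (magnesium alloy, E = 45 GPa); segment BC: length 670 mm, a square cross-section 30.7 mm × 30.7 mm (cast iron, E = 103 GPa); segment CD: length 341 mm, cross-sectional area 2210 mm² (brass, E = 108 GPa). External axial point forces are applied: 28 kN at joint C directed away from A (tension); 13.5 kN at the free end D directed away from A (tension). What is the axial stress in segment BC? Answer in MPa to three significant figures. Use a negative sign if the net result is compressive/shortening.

44.0 MPa

Internal axial forces (sectioning from the free end, tension +): N_CD = 13.5 kN, N_BC = 41.5 kN, N_AB = 41.5 kN.
A_BC = 942.5 mm².
σ_BC = N_BC/A_BC = 41500/942.5 = 44.03 MPa.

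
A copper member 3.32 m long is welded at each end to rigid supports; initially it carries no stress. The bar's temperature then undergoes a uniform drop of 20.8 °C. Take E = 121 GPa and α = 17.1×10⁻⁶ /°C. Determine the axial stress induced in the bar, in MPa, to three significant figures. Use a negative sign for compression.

43.0 MPa

Free thermal expansion αLΔT = 17.1e-6 · 3320 · -20.8 = -1.181 mm.
The walls impose strain ε = −(-1.181)/3320 = 3.5568e-04; σ = Eε = 121000 · 3.5568e-04 = 43.04 MPa.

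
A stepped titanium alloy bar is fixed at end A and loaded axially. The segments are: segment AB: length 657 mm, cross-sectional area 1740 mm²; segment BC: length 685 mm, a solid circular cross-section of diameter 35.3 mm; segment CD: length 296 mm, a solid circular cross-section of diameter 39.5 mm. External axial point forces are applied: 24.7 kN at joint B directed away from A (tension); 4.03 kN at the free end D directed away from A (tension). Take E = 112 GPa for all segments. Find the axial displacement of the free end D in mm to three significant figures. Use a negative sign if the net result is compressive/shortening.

Internal axial forces (sectioning from the free end, tension +): N_CD = 4.03 kN, N_BC = 4.03 kN, N_AB = 28.73 kN.
A_BC = 978.7 mm².
A_CD = 1225 mm².
δ_AB = 28730·657/(1740·112000) = 0.09686 mm
δ_BC = 4030·685/(978.7·112000) = 0.02518 mm
δ_CD = 4030·296/(1225·112000) = 0.008691 mm
δ = Σδ_i = 0.1307 mm.

0.131 mm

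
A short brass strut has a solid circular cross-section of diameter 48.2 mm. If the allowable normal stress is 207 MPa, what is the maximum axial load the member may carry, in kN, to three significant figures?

A = 1825 mm².
P_max = σ_allow · A = 207 · 1825 = 377700 N = 377.7 kN.

378 kN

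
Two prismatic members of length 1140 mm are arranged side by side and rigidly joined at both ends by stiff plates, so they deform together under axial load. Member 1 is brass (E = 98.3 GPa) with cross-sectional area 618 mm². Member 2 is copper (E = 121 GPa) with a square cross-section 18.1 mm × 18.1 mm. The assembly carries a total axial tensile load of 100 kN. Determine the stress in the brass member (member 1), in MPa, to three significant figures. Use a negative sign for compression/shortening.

97.9 MPa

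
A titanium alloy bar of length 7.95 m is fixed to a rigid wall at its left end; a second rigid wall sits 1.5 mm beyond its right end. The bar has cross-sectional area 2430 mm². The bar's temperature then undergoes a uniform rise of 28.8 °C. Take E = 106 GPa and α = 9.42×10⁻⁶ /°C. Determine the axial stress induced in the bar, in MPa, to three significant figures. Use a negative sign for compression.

-8.76 MPa

Free thermal expansion αLΔT = 9.42e-6 · 7950 · 28.8 = 2.157 mm.
The walls engage after the gap closes; constrained expansion = 2.157 − 1.5 = 0.6568 mm.
The walls impose strain ε = −(0.6568)/7950 = -8.2617e-05; σ = Eε = 106000 · -8.2617e-05 = -8.757 MPa.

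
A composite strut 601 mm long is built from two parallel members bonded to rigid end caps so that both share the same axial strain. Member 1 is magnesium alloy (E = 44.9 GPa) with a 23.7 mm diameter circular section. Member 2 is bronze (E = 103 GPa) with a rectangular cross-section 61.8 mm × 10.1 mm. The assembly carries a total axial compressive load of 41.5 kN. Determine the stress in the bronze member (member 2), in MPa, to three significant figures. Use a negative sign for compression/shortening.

-50.8 MPa

A_1 = 441.2 mm².
A_2 = 624.2 mm².
Equal strain + equilibrium ⇒ each member carries load in proportion to AE: A₁E₁ = 19810000 N, A₂E₂ = 64290000 N, ΣAE = 84100000 N.
σ₂ = P·E₂/ΣAE = -41500·103000/84100000 = -50.83 MPa.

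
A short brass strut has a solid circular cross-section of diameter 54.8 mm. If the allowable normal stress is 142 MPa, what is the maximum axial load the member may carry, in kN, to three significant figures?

A = 2359 mm².
P_max = σ_allow · A = 142 · 2359 = 334900 N = 334.9 kN.

335 kN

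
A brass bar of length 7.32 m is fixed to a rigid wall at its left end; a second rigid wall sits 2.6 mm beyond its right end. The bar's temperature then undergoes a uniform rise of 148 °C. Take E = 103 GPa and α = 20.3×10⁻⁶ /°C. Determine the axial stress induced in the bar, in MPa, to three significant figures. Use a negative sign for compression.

Free thermal expansion αLΔT = 20.3e-6 · 7320 · 148 = 21.99 mm.
The walls engage after the gap closes; constrained expansion = 21.99 − 2.6 = 19.39 mm.
The walls impose strain ε = −(19.39)/7320 = -2.6492e-03; σ = Eε = 103000 · -2.6492e-03 = -272.9 MPa.

-273 MPa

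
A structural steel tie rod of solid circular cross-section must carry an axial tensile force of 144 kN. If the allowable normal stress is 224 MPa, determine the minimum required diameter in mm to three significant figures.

Required area A ≥ P/σ_allow = 144000/224 = 642.9 mm².
For a solid circular section, d ≥ √(4A/π) = 28.61 mm.

28.6 mm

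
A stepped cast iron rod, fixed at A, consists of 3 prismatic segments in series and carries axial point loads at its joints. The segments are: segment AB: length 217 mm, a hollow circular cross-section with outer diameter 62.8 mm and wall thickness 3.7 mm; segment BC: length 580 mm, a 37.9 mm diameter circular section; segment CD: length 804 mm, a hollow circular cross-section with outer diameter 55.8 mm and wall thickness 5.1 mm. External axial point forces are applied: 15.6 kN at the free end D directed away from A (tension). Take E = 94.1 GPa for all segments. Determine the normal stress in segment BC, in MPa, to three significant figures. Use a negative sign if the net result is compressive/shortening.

13.8 MPa

Internal axial forces (sectioning from the free end, tension +): N_CD = 15.6 kN, N_BC = 15.6 kN, N_AB = 15.6 kN.
A_BC = 1128 mm².
σ_BC = N_BC/A_BC = 15600/1128 = 13.83 MPa.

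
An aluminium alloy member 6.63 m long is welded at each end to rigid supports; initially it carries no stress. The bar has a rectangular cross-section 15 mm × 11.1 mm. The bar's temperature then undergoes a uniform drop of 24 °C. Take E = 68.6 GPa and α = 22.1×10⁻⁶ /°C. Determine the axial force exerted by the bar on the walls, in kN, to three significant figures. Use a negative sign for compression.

6.06 kN

Free thermal expansion αLΔT = 22.1e-6 · 6630 · -24 = -3.517 mm.
The walls impose strain ε = −(-3.517)/6630 = 5.3040e-04; σ = Eε = 68600 · 5.3040e-04 = 36.39 MPa.
Wall reaction R = σ·A = 36.39·166.5 = 6058 N = 6.058 kN.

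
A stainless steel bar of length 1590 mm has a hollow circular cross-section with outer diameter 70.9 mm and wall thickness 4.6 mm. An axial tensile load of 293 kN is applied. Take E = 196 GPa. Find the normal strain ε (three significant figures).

0.00156

A = 958.1 mm².
σ = N/A = 305.8 MPa; ε = σ/E = 305.8/196000 = 1.560e-03.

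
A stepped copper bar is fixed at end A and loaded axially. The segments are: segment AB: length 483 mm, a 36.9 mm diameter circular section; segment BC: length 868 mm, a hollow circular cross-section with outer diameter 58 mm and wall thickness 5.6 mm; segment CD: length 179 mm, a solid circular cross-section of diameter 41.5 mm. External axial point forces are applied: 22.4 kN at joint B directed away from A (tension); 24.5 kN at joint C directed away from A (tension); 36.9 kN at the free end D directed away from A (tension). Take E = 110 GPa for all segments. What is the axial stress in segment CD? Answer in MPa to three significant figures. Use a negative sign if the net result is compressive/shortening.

Internal axial forces (sectioning from the free end, tension +): N_CD = 36.9 kN, N_BC = 61.4 kN, N_AB = 83.8 kN.
A_CD = 1353 mm².
σ_CD = N_CD/A_CD = 36900/1353 = 27.28 MPa.

27.3 MPa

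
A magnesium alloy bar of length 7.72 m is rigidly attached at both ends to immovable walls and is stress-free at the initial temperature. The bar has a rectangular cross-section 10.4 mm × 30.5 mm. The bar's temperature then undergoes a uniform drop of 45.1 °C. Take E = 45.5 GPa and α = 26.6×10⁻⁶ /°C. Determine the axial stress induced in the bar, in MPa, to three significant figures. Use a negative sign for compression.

Free thermal expansion αLΔT = 26.6e-6 · 7720 · -45.1 = -9.261 mm.
The walls impose strain ε = −(-9.261)/7720 = 1.1997e-03; σ = Eε = 45500 · 1.1997e-03 = 54.58 MPa.

54.6 MPa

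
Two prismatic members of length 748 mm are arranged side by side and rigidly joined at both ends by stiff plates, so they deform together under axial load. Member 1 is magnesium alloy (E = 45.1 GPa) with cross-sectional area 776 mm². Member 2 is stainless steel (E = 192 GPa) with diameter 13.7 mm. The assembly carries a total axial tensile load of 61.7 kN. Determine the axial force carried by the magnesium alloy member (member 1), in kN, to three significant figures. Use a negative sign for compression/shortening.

A_2 = 147.4 mm².
Equal strain + equilibrium ⇒ each member carries load in proportion to AE: A₁E₁ = 35000000 N, A₂E₂ = 28300000 N, ΣAE = 63300000 N.
F₁ = P·A₁E₁/ΣAE = 61700·35000000/63300000 = 34110 N.

34.1 kN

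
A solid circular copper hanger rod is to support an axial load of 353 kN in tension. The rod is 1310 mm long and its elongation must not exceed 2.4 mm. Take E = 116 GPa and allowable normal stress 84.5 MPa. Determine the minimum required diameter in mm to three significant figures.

72.9 mm

Required area A ≥ P/σ_allow = 353000/84.5 = 4178 mm².
For a solid circular section, d ≥ √(4A/π) = 72.93 mm.
Elongation limit: A ≥ PL/(Eδ_allow) = 353000·1310/(116000·2.4) = 1661 mm² ⇒ d ≥ 45.99 mm.
The stress limit governs.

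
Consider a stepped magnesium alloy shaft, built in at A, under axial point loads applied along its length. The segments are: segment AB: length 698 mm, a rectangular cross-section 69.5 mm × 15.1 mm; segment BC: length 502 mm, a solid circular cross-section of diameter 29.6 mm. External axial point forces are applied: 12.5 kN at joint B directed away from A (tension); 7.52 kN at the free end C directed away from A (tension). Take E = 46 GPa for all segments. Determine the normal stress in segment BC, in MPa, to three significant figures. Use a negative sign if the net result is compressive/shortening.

10.9 MPa

Internal axial forces (sectioning from the free end, tension +): N_BC = 7.52 kN, N_AB = 20.02 kN.
A_BC = 688.1 mm².
σ_BC = N_BC/A_BC = 7520/688.1 = 10.93 MPa.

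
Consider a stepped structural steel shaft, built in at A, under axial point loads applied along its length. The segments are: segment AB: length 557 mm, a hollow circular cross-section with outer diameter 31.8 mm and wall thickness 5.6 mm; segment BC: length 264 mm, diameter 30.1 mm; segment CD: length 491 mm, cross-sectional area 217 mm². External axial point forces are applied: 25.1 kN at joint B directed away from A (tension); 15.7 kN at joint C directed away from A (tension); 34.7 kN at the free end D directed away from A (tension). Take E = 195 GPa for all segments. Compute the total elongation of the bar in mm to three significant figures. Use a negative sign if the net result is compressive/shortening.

0.966 mm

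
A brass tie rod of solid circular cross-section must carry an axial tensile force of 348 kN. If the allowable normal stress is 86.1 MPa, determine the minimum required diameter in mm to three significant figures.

Required area A ≥ P/σ_allow = 348000/86.1 = 4042 mm².
For a solid circular section, d ≥ √(4A/π) = 71.74 mm.

71.7 mm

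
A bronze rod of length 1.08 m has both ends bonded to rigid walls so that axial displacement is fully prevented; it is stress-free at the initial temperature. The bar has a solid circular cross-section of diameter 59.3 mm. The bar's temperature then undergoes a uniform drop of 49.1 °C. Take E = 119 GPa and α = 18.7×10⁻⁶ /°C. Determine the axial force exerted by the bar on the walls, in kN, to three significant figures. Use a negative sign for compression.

302 kN

Free thermal expansion αLΔT = 18.7e-6 · 1080 · -49.1 = -0.9916 mm.
The walls impose strain ε = −(-0.9916)/1080 = 9.1817e-04; σ = Eε = 119000 · 9.1817e-04 = 109.3 MPa.
Wall reaction R = σ·A = 109.3·2762 = 301800 N = 301.8 kN.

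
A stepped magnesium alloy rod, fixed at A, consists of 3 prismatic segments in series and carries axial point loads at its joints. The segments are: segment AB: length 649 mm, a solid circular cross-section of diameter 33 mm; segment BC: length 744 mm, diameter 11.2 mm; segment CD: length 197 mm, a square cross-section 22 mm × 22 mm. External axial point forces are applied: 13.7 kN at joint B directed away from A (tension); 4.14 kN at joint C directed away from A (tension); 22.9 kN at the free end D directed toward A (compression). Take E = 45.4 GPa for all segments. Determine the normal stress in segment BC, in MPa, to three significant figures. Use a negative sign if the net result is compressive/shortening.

-190 MPa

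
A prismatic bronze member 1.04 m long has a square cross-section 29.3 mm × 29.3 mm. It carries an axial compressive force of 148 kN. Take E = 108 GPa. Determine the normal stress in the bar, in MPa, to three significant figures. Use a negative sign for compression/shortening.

A = 858.5 mm².
σ = N/A = -148000/858.5 = -172.4 MPa.

-172 MPa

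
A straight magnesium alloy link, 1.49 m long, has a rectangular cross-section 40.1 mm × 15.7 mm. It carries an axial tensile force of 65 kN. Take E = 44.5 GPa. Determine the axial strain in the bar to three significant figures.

A = 629.6 mm².
σ = N/A = 103.2 MPa; ε = σ/E = 103.2/44500 = 2.320e-03.

0.00232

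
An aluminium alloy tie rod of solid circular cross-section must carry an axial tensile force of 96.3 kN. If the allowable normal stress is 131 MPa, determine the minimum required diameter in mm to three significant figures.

30.6 mm

Required area A ≥ P/σ_allow = 96300/131 = 735.1 mm².
For a solid circular section, d ≥ √(4A/π) = 30.59 mm.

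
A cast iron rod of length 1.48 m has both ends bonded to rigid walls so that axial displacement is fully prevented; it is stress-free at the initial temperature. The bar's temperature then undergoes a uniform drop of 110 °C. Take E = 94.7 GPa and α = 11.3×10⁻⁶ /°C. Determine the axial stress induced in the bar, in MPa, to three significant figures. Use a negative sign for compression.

118 MPa

Free thermal expansion αLΔT = 11.3e-6 · 1480 · -110 = -1.84 mm.
The walls impose strain ε = −(-1.84)/1480 = 1.2430e-03; σ = Eε = 94700 · 1.2430e-03 = 117.7 MPa.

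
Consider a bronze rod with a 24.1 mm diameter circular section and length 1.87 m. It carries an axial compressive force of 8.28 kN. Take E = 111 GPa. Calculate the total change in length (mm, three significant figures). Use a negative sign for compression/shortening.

-0.306 mm

A = 456.2 mm².
δ_mech = NL/(AE) = -8280·1870/(456.2·111000) = -0.3058 mm.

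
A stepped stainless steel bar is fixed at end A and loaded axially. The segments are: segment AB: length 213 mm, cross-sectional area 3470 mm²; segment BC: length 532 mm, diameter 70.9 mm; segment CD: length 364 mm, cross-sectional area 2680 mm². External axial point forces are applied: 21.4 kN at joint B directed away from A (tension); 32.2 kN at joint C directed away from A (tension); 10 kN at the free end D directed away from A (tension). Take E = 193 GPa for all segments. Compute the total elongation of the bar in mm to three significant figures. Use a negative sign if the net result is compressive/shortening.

Internal axial forces (sectioning from the free end, tension +): N_CD = 10 kN, N_BC = 42.2 kN, N_AB = 63.6 kN.
A_BC = 3948 mm².
δ_AB = 63600·213/(3470·193000) = 0.02023 mm
δ_BC = 42200·532/(3948·193000) = 0.02946 mm
δ_CD = 10000·364/(2680·193000) = 0.007037 mm
δ = Σδ_i = 0.05673 mm.

0.0567 mm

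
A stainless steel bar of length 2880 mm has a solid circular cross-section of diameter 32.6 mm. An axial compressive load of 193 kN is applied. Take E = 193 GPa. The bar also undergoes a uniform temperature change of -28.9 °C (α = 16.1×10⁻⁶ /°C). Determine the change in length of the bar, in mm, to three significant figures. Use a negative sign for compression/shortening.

-4.79 mm

A = 834.7 mm².
δ_mech = NL/(AE) = -193000·2880/(834.7·193000) = -3.45 mm.
δ_thermal = αLΔT = 16.1e-6·2880·-28.9 = -1.34 mm.
δ = δ_mech + δ_thermal = -4.79 mm.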